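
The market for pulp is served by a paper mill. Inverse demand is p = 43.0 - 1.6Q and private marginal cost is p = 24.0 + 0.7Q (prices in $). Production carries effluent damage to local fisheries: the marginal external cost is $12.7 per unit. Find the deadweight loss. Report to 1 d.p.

Market equilibrium (private): 24.0 + 0.7Q = 43.0 - 1.6Q → Q_m = 8.2609.
Social marginal cost = private MC + MEC = 36.7 + 0.7Q.
Set SMC = demand: 36.7 + 0.7Q = 43.0 - 1.6Q → Q* = 2.7391.
Height of the DWL triangle at Q_m is SMC(Q_m) − demand(Q_m) = MEC(Q_m) = 12.7000.
DWL = ½ × 5.5218 × 12.7000 = 35.0634.

DWL = $35.1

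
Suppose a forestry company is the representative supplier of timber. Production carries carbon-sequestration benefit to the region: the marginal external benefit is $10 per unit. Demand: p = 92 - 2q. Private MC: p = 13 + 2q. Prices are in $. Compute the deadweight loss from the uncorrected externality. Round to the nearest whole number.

DWL = $13

Market equilibrium (private): 13 + 2q = 92 - 2q → q_m = 19.7500.
Social marginal cost = private MC − MEB = 3 + 2q.
Set SMC = demand: 3 + 2q = 92 - 2q → q* = 22.2500.
Between q* and q_m the wedge demand − SMC runs linearly from 0 to MEB(q_m), so the loss is a triangle.
DWL = ½ × 2.5000 × 10.0000 = 12.5000.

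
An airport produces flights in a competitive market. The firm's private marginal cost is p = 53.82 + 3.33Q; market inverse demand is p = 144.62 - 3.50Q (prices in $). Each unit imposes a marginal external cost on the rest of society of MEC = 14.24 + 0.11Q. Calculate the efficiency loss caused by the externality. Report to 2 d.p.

DWL = $17.76

Market equilibrium (private): 53.82 + 3.33Q = 144.62 - 3.50Q → Q_m = 13.2943.
Social marginal cost = private MC + MEC = 68.06 + 3.44Q.
Set SMC = demand: 68.06 + 3.44Q = 144.62 - 3.50Q → Q* = 11.0317.
Between Q* and Q_m the wedge SMC − demand runs linearly from 0 to MEC(Q_m), so the loss is a triangle.
DWL = ½ × 2.2626 × 15.7024 = 17.7641.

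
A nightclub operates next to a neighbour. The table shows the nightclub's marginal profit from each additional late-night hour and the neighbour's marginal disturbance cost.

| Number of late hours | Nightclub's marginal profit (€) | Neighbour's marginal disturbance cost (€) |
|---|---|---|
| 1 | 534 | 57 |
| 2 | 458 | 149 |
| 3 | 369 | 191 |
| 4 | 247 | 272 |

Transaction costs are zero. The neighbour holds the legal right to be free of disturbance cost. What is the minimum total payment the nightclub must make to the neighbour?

€397

Efficient level: marginal profit ≥ marginal disturbance cost through level 3, so k* = 3.
With the neighbour holding the right, the nightclub must at least compensate total damage at k*: 57 + 149 + 191 = 397.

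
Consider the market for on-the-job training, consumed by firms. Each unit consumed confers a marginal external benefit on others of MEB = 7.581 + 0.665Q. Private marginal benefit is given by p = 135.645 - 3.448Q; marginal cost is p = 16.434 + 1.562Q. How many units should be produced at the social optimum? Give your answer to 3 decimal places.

Social marginal benefit = demand + MEB = 143.226 - 2.783Q.
Set SMB = MC: 143.226 - 2.783Q = 16.434 + 1.562Q → Q* = 29.1811.

Q* = 29.181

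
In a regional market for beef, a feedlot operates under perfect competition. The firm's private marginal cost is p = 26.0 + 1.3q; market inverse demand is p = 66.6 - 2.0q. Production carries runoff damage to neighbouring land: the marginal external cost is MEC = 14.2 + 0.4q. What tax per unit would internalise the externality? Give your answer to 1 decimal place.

Social marginal cost = private MC + MEC = 40.2 + 1.7q.
Set SMC = demand: 40.2 + 1.7q = 66.6 - 2.0q → q* = 7.1351.
The Pigouvian tax equals MEC at q*: 14.2 + 0.4×7.1351 = 17.0540.

tax = 17.1 per unit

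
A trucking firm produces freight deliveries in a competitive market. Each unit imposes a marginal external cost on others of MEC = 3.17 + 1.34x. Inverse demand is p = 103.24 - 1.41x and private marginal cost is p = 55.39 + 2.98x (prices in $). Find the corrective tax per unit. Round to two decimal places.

Social marginal cost = private MC + MEC = 58.56 + 4.32x.
Set SMC = demand: 58.56 + 4.32x = 103.24 - 1.41x → x* = 7.7976.
The Pigouvian tax equals MEC at x*: 3.17 + 1.34×7.7976 = 13.6188.

tax = $13.62 per unit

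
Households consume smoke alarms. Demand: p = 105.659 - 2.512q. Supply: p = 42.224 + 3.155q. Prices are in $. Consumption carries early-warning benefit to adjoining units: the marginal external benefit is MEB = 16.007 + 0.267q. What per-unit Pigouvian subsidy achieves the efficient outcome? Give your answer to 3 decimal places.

Social marginal benefit = demand + MEB = 121.666 - 2.245q.
Set SMB = MC: 121.666 - 2.245q = 42.224 + 3.155q → q* = 14.7115.
The Pigouvian subsidy equals MEB at q*: 16.007 + 0.267×14.7115 = 19.9350.

subsidy = $19.935 per unit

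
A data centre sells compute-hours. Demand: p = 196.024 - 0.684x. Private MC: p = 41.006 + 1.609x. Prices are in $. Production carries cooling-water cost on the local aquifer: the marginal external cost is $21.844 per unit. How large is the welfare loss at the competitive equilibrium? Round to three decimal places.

Market equilibrium (private): 41.006 + 1.609x = 196.024 - 0.684x → x_m = 67.6049.
Social marginal cost = private MC + MEC = 62.850 + 1.609x.
Set SMC = demand: 62.850 + 1.609x = 196.024 - 0.684x → x* = 58.0785.
Between x* and x_m the wedge SMC − demand runs linearly from 0 to MEC(x_m), so the loss is a triangle.
DWL = ½ × 9.5264 × 21.8440 = 104.0473.

DWL = $104.047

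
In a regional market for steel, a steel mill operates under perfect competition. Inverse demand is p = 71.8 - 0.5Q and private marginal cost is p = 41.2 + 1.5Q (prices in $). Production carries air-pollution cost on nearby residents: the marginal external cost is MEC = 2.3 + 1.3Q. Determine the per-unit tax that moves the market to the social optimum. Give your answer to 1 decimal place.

tax = $13.4 per unit

Social marginal cost = private MC + MEC = 43.5 + 2.8Q.
Set SMC = demand: 43.5 + 2.8Q = 71.8 - 0.5Q → Q* = 8.5758.
The Pigouvian tax equals MEC at Q*: 2.3 + 1.3×8.5758 = 13.4485.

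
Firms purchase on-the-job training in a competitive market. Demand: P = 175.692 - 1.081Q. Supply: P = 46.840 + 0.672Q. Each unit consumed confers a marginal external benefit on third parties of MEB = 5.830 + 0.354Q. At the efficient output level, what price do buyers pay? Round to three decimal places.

Social marginal benefit = demand + MEB = 181.522 - 0.727Q.
Set SMB = MC: 181.522 - 0.727Q = 46.840 + 0.672Q → Q* = 96.2702.
Consumer price on the demand curve at Q*: 175.692 − 1.081×96.2702 = 71.6239.

P = 71.624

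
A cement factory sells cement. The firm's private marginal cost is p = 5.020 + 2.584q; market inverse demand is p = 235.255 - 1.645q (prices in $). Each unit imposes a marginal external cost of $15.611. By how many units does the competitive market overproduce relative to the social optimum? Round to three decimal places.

3.691 units

Market equilibrium (private): 5.020 + 2.584q = 235.255 - 1.645q → q_m = 54.4419.
Social marginal cost = private MC + MEC = 20.631 + 2.584q.
Set SMC = demand: 20.631 + 2.584q = 235.255 - 1.645q → q* = 50.7505.
Gap = |54.4419 − 50.7505| = 3.6914.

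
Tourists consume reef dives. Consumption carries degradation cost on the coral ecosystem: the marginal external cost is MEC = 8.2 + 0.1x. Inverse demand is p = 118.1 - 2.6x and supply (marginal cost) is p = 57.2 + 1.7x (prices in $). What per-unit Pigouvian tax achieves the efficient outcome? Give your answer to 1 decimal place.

tax = $9.4 per unit

Social marginal benefit = demand − MEC = 109.9 - 2.7x.
Set SMB = MC: 109.9 - 2.7x = 57.2 + 1.7x → x* = 11.9773.
The Pigouvian tax equals MEC at x*: 8.2 + 0.1×11.9773 = 9.3977.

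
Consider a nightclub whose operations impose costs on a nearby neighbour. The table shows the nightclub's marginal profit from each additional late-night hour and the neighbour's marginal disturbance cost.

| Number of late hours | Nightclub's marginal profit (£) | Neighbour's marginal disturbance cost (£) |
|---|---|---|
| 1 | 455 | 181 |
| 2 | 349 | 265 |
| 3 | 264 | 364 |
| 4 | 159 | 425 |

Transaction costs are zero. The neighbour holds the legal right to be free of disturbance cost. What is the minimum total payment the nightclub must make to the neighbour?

Efficient level: marginal profit ≥ marginal disturbance cost through level 2, so k* = 2.
With the neighbour holding the right, the nightclub must at least compensate total damage at k*: 181 + 265 = 446.

£446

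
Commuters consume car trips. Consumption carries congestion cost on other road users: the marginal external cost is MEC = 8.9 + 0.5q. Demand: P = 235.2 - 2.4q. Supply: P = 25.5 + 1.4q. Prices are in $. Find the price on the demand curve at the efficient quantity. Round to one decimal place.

Social marginal benefit = demand − MEC = 226.3 - 2.9q.
Set SMB = MC: 226.3 - 2.9q = 25.5 + 1.4q → q* = 46.6977.
Consumer price on the demand curve at q*: 235.2 − 2.4×46.6977 = 123.1255.

P = $123.1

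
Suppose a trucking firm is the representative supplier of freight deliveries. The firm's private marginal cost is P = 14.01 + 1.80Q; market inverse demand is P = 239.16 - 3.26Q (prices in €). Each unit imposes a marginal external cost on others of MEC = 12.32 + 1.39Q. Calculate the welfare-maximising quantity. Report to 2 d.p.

Social marginal cost = private MC + MEC = 26.33 + 3.19Q.
Set SMC = demand: 26.33 + 3.19Q = 239.16 - 3.26Q → Q* = 32.9969.

Q* = 33.00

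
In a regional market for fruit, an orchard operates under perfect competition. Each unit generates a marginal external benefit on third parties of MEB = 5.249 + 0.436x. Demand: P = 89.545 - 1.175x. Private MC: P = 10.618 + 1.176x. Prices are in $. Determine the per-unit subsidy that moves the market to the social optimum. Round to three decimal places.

subsidy = $24.414 per unit

Social marginal cost = private MC − MEB = 5.369 + 0.740x.
Set SMC = demand: 5.369 + 0.740x = 89.545 - 1.175x → x* = 43.9561.
The Pigouvian subsidy equals MEB at x*: 5.249 + 0.436×43.9561 = 24.4139.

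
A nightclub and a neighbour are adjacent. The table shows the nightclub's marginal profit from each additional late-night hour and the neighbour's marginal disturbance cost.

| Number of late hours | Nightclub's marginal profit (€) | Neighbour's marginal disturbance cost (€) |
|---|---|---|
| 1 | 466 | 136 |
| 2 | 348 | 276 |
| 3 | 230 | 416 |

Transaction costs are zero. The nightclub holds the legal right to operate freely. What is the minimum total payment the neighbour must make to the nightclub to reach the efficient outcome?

€230

Left alone the nightclub would choose level 3 (marginal profit stays positive).
Efficient level: k* = 2 (marginal profit ≥ marginal disturbance cost through 2).
The neighbour must at least cover the nightclub's forgone profit from cutting 3→2: 230 = 230.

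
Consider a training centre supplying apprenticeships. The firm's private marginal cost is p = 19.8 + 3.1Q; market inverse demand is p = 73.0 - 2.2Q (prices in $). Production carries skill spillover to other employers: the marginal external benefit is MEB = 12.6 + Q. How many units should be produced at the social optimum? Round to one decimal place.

Q* = 15.3

Social marginal cost = private MC − MEB = 7.2 + 2.1Q.
Set SMC = demand: 7.2 + 2.1Q = 73.0 - 2.2Q → Q* = 15.3023.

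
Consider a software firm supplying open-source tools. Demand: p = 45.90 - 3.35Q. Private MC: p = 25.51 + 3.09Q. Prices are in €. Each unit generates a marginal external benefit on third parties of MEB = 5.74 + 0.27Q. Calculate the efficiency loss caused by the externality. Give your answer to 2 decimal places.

Market equilibrium (private): 25.51 + 3.09Q = 45.90 - 3.35Q → Q_m = 3.1661.
Social marginal cost = private MC − MEB = 19.77 + 2.82Q.
Set SMC = demand: 19.77 + 2.82Q = 45.90 - 3.35Q → Q* = 4.2350.
The loss is the area between SMC and demand from Q* to Q_m; with linear curves that's a triangle of height MEB(Q_m).
DWL = ½ × 1.0689 × 6.5949 = 3.5246.

DWL = €3.52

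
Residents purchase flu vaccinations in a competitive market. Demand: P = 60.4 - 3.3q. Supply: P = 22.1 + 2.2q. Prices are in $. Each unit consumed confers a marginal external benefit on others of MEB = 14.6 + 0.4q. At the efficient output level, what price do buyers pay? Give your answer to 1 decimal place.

P = $26.2

Social marginal benefit = demand + MEB = 75.0 - 2.9q.
Set SMB = MC: 75.0 - 2.9q = 22.1 + 2.2q → q* = 10.3725.
Consumer price on the demand curve at q*: 60.4 − 3.3×10.3725 = 26.1708.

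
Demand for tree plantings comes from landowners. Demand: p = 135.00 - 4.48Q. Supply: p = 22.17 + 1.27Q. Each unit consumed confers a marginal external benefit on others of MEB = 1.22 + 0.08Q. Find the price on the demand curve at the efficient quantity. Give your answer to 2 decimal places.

P = 44.89

Social marginal benefit = demand + MEB = 136.22 - 4.40Q.
Set SMB = MC: 136.22 - 4.40Q = 22.17 + 1.27Q → Q* = 20.1146.
Consumer price on the demand curve at Q*: 135.00 − 4.48×20.1146 = 44.8866.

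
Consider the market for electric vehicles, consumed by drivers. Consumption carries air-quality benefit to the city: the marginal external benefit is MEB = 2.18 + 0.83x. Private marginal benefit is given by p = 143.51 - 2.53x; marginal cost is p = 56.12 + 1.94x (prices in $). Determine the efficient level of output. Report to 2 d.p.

x* = 24.61

Social marginal benefit = demand + MEB = 145.69 - 1.70x.
Set SMB = MC: 145.69 - 1.70x = 56.12 + 1.94x → x* = 24.6071.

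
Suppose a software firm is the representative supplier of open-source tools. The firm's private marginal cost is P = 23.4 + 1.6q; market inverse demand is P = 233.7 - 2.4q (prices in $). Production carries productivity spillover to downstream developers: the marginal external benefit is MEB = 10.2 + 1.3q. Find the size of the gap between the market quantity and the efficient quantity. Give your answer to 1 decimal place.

Market equilibrium (private): 23.4 + 1.6q = 233.7 - 2.4q → q_m = 52.5750.
Social marginal cost = private MC − MEB = 13.2 + 0.3q.
Set SMC = demand: 13.2 + 0.3q = 233.7 - 2.4q → q* = 81.6667.
Gap = |52.5750 − 81.6667| = 29.0917.

29.1 units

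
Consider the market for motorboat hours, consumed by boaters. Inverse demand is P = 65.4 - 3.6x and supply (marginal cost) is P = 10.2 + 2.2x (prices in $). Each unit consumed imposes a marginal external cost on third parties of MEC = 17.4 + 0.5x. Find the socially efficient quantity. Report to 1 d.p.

Social marginal benefit = demand − MEC = 48.0 - 4.1x.
Set SMB = MC: 48.0 - 4.1x = 10.2 + 2.2x → x* = 6.0000.

x* = 6.0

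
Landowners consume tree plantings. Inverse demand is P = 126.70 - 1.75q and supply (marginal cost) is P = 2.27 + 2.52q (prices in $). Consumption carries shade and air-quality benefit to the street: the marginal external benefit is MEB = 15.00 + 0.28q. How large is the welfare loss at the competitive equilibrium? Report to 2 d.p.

Market equilibrium (private): 2.27 + 2.52q = 126.70 - 1.75q → q_m = 29.1405.
Social marginal benefit = demand + MEB = 141.70 - 1.47q.
Set SMB = MC: 141.70 - 1.47q = 2.27 + 2.52q → q* = 34.9449.
Between q* and q_m the wedge SMB − MC runs linearly from 0 to MEB(q_m), so the loss is a triangle.
DWL = ½ × 5.8044 × 23.1593 = 67.2129.

DWL = $67.21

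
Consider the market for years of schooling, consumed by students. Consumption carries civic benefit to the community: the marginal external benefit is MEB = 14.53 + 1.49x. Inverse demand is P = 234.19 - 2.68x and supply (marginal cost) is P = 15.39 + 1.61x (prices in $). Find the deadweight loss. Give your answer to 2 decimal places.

DWL = $1463.30

Market equilibrium (private): 15.39 + 1.61x = 234.19 - 2.68x → x_m = 51.0023.
Social marginal benefit = demand + MEB = 248.72 - 1.19x.
Set SMB = MC: 248.72 - 1.19x = 15.39 + 1.61x → x* = 83.3321.
Height of the DWL triangle at x_m is SMB(x_m) − MC(x_m) = MEB(x_m) = 90.5235.
DWL = ½ × 32.3298 × 90.5235 = 1463.3033.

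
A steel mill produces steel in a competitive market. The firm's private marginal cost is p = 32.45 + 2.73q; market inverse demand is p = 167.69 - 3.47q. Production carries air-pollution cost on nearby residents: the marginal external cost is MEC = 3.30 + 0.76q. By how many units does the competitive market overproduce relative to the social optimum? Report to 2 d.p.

Market equilibrium (private): 32.45 + 2.73q = 167.69 - 3.47q → q_m = 21.8129.
Social marginal cost = private MC + MEC = 35.75 + 3.49q.
Set SMC = demand: 35.75 + 3.49q = 167.69 - 3.47q → q* = 18.9569.
Gap = |21.8129 − 18.9569| = 2.8560.

2.86 units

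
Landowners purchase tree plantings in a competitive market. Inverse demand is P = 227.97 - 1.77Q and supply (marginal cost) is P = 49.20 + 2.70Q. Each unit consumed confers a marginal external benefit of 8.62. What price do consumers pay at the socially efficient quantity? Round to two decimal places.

P = 153.77

Social marginal benefit = demand + MEB = 236.59 - 1.77Q.
Set SMB = MC: 236.59 - 1.77Q = 49.20 + 2.70Q → Q* = 41.9217.
Consumer price on the demand curve at Q*: 227.97 − 1.77×41.9217 = 153.7686.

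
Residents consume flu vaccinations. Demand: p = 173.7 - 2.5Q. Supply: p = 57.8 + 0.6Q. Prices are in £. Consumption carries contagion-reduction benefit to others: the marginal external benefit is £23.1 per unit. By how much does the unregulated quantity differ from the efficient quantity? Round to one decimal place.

Market equilibrium (private): 57.8 + 0.6Q = 173.7 - 2.5Q → Q_m = 37.3871.
Social marginal benefit = demand + MEB = 196.8 - 2.5Q.
Set SMB = MC: 196.8 - 2.5Q = 57.8 + 0.6Q → Q* = 44.8387.
Gap = |37.3871 − 44.8387| = 7.4516.

7.5 units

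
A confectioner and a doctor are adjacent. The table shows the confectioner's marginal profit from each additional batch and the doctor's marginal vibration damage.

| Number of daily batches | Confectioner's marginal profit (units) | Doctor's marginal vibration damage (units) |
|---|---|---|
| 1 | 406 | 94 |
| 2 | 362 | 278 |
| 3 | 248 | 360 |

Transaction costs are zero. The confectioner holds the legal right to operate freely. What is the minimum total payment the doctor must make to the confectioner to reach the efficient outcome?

248

Left alone the confectioner would choose level 3 (marginal profit stays positive).
Efficient level: k* = 2 (marginal profit ≥ marginal vibration damage through 2).
The doctor must at least cover the confectioner's forgone profit from cutting 3→2: 248 = 248.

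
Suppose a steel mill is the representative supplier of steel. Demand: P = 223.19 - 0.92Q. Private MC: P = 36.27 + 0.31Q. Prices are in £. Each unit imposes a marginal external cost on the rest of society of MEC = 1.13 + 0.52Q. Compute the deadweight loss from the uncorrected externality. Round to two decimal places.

Market equilibrium (private): 36.27 + 0.31Q = 223.19 - 0.92Q → Q_m = 151.9675.
Social marginal cost = private MC + MEC = 37.40 + 0.83Q.
Set SMC = demand: 37.40 + 0.83Q = 223.19 - 0.92Q → Q* = 106.1657.
Height of the DWL triangle at Q_m is SMC(Q_m) − demand(Q_m) = MEC(Q_m) = 80.1531.
DWL = ½ × 45.8018 × 80.1531 = 1835.5781.

DWL = £1835.58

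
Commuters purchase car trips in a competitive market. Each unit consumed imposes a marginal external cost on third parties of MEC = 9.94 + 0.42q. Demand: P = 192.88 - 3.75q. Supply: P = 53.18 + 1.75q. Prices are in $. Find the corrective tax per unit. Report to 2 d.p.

Social marginal benefit = demand − MEC = 182.94 - 4.17q.
Set SMB = MC: 182.94 - 4.17q = 53.18 + 1.75q → q* = 21.9189.
The Pigouvian tax equals MEC at q*: 9.94 + 0.42×21.9189 = 19.1459.

tax = $19.15 per unit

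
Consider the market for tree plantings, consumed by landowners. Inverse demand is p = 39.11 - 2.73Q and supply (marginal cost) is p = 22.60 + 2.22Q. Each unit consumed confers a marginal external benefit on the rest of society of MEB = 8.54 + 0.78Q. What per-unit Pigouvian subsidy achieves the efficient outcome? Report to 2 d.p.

subsidy = 13.23 per unit

Social marginal benefit = demand + MEB = 47.65 - 1.95Q.
Set SMB = MC: 47.65 - 1.95Q = 22.60 + 2.22Q → Q* = 6.0072.
The Pigouvian subsidy equals MEB at Q*: 8.54 + 0.78×6.0072 = 13.2256.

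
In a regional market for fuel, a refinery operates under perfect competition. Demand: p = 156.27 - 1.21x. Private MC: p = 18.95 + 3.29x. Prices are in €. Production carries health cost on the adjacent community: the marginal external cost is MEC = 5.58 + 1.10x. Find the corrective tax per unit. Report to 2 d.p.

tax = €31.46 per unit

Social marginal cost = private MC + MEC = 24.53 + 4.39x.
Set SMC = demand: 24.53 + 4.39x = 156.27 - 1.21x → x* = 23.5250.
The Pigouvian tax equals MEC at x*: 5.58 + 1.10×23.5250 = 31.4575.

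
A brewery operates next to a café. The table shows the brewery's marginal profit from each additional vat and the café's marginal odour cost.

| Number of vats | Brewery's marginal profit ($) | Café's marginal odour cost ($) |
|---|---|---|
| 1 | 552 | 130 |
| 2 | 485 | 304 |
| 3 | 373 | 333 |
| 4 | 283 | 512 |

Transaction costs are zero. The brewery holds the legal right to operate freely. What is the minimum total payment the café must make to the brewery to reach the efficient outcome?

$283

Left alone the brewery would choose level 4 (marginal profit stays positive).
Efficient level: k* = 3 (marginal profit ≥ marginal odour cost through 3).
The café must at least cover the brewery's forgone profit from cutting 4→3: 283 = 283.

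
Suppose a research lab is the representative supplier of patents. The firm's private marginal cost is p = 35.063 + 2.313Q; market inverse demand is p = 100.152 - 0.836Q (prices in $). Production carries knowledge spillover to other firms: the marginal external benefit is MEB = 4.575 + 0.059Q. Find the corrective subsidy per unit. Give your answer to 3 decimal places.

Social marginal cost = private MC − MEB = 30.488 + 2.254Q.
Set SMC = demand: 30.488 + 2.254Q = 100.152 - 0.836Q → Q* = 22.5450.
The Pigouvian subsidy equals MEB at Q*: 4.575 + 0.059×22.5450 = 5.9052.

subsidy = $5.905 per unit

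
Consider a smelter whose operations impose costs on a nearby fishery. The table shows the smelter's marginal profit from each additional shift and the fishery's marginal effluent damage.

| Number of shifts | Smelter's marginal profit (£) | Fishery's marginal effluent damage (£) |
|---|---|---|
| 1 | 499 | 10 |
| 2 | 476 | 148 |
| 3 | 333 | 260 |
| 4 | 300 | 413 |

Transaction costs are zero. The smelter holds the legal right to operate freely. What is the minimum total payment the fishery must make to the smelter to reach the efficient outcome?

Left alone the smelter would choose level 4 (marginal profit stays positive).
Efficient level: k* = 3 (marginal profit ≥ marginal effluent damage through 3).
The fishery must at least cover the smelter's forgone profit from cutting 4→3: 300 = 300.

£300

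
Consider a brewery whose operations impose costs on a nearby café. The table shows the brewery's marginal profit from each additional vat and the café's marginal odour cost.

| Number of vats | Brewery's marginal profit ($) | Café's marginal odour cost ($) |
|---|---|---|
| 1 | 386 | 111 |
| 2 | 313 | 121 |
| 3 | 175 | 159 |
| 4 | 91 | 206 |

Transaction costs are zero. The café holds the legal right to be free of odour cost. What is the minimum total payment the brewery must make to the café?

$391

Efficient level: marginal profit ≥ marginal odour cost through level 3, so k* = 3.
With the café holding the right, the brewery must at least compensate total damage at k*: 111 + 121 + 159 = 391.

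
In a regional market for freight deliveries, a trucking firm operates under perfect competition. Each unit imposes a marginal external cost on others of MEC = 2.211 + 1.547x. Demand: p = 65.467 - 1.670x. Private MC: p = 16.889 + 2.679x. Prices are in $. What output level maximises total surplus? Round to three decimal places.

Social marginal cost = private MC + MEC = 19.100 + 4.226x.
Set SMC = demand: 19.100 + 4.226x = 65.467 - 1.670x → x* = 7.8641.

x* = 7.864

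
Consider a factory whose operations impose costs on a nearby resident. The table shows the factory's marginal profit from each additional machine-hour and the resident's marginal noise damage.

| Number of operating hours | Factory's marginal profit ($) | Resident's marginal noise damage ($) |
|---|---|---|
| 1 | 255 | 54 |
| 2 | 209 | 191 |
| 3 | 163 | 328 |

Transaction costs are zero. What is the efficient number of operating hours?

2

Bargaining reaches the level where marginal profit last exceeds marginal noise damage.
That holds through level 2 (209 ≥ 191) but not at 3 (163 < 328).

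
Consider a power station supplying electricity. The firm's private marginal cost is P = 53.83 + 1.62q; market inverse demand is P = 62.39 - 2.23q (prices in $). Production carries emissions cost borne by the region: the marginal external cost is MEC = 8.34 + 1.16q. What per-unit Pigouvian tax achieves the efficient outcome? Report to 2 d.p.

tax = $8.39 per unit

Social marginal cost = private MC + MEC = 62.17 + 2.78q.
Set SMC = demand: 62.17 + 2.78q = 62.39 - 2.23q → q* = 0.0439.
The Pigouvian tax equals MEC at q*: 8.34 + 1.16×0.0439 = 8.3909.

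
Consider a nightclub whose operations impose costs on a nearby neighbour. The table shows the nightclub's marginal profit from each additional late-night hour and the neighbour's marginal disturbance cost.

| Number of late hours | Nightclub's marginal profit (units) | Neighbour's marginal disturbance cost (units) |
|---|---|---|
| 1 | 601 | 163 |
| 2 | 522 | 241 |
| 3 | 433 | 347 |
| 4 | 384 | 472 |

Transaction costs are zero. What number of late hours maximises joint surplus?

Bargaining reaches the level where marginal profit last exceeds marginal disturbance cost.
That holds through level 3 (433 ≥ 347) but not at 4 (384 < 472).

3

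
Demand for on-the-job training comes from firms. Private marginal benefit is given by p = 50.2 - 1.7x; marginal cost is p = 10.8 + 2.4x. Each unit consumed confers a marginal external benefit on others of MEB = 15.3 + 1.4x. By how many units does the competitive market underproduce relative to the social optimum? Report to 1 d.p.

10.6 units

Market equilibrium (private): 10.8 + 2.4x = 50.2 - 1.7x → x_m = 9.6098.
Social marginal benefit = demand + MEB = 65.5 - 0.3x.
Set SMB = MC: 65.5 - 0.3x = 10.8 + 2.4x → x* = 20.2593.
Gap = |9.6098 − 20.2593| = 10.6495.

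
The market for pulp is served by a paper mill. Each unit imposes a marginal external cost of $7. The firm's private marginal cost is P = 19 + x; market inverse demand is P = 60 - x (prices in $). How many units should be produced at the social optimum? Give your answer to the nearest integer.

x* = 17

Social marginal cost = private MC + MEC = 26 + x.
Set SMC = demand: 26 + x = 60 - x → x* = 17.0000.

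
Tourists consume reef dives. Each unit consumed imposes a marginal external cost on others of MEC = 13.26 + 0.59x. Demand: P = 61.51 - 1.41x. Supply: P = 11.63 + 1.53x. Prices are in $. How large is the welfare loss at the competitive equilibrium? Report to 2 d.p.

Market equilibrium (private): 11.63 + 1.53x = 61.51 - 1.41x → x_m = 16.9660.
Social marginal benefit = demand − MEC = 48.25 - 2.00x.
Set SMB = MC: 48.25 - 2.00x = 11.63 + 1.53x → x* = 10.3739.
Between x* and x_m the wedge MC − SMB runs linearly from 0 to MEC(x_m), so the loss is a triangle.
DWL = ½ × 6.5921 × 23.2699 = 76.6988.

DWL = $76.70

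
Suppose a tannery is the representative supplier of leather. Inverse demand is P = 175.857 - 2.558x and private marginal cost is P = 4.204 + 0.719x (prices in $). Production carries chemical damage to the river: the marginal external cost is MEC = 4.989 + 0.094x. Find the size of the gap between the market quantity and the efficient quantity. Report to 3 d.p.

Market equilibrium (private): 4.204 + 0.719x = 175.857 - 2.558x → x_m = 52.3811.
Social marginal cost = private MC + MEC = 9.193 + 0.813x.
Set SMC = demand: 9.193 + 0.813x = 175.857 - 2.558x → x* = 49.4405.
Gap = |52.3811 − 49.4405| = 2.9406.

2.941 units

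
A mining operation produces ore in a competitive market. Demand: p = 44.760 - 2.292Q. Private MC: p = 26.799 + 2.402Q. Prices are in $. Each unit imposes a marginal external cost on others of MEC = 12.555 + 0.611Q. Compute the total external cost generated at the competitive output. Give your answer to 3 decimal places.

Market equilibrium (private): 26.799 + 2.402Q = 44.760 - 2.292Q → Q_m = 3.8264.
Total external cost = ∫₀^{Q_m} (12.555 + 0.611Q) dQ = 12.555×3.8264 + ½×0.611×3.8264² = 52.5134.

$52.513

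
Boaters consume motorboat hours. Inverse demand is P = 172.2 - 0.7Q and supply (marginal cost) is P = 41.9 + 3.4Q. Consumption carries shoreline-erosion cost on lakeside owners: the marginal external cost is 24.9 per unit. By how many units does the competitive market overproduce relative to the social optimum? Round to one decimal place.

6.1 units

Market equilibrium (private): 41.9 + 3.4Q = 172.2 - 0.7Q → Q_m = 31.7805.
Social marginal benefit = demand − MEC = 147.3 - 0.7Q.
Set SMB = MC: 147.3 - 0.7Q = 41.9 + 3.4Q → Q* = 25.7073.
Gap = |31.7805 − 25.7073| = 6.0732.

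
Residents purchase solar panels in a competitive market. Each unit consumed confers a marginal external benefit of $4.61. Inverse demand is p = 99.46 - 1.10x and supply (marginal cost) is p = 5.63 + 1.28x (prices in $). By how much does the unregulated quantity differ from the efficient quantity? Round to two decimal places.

1.94 units

Market equilibrium (private): 5.63 + 1.28x = 99.46 - 1.10x → x_m = 39.4244.
Social marginal benefit = demand + MEB = 104.07 - 1.10x.
Set SMB = MC: 104.07 - 1.10x = 5.63 + 1.28x → x* = 41.3613.
Gap = |39.4244 − 41.3613| = 1.9369.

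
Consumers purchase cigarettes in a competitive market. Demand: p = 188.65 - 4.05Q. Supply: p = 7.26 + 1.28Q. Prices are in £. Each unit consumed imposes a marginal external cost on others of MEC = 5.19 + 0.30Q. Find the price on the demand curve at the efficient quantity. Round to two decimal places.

P = £61.90

Social marginal benefit = demand − MEC = 183.46 - 4.35Q.
Set SMB = MC: 183.46 - 4.35Q = 7.26 + 1.28Q → Q* = 31.2966.
Consumer price on the demand curve at Q*: 188.65 − 4.05×31.2966 = 61.8988.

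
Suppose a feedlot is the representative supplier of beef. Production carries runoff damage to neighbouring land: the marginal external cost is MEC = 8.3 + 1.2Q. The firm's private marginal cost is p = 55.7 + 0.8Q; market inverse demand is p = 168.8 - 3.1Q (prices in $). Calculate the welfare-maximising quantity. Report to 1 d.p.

Social marginal cost = private MC + MEC = 64.0 + 2.0Q.
Set SMC = demand: 64.0 + 2.0Q = 168.8 - 3.1Q → Q* = 20.5490.

Q* = 20.5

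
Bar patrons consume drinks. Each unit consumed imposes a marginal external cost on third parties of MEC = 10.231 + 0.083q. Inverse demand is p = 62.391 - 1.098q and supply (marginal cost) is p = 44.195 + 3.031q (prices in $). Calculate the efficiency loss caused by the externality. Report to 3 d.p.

Market equilibrium (private): 44.195 + 3.031q = 62.391 - 1.098q → q_m = 4.4069.
Social marginal benefit = demand − MEC = 52.160 - 1.181q.
Set SMB = MC: 52.160 - 1.181q = 44.195 + 3.031q → q* = 1.8910.
Height of the DWL triangle at q_m is MC(q_m) − SMB(q_m) = MEC(q_m) = 10.5968.
DWL = ½ × 2.5159 × 10.5968 = 13.3302.

DWL = $13.330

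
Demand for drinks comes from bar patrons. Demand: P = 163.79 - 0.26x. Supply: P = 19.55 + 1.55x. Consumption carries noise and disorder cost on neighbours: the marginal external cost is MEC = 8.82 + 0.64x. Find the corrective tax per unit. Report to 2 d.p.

Social marginal benefit = demand − MEC = 154.97 - 0.90x.
Set SMB = MC: 154.97 - 0.90x = 19.55 + 1.55x → x* = 55.2735.
The Pigouvian tax equals MEC at x*: 8.82 + 0.64×55.2735 = 44.1950.

tax = 44.20 per unit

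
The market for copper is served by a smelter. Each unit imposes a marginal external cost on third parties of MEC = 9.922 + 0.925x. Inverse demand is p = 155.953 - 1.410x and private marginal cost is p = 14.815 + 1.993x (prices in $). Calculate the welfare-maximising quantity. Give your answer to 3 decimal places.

x* = 30.318

Social marginal cost = private MC + MEC = 24.737 + 2.918x.
Set SMC = demand: 24.737 + 2.918x = 155.953 - 1.410x → x* = 30.3179.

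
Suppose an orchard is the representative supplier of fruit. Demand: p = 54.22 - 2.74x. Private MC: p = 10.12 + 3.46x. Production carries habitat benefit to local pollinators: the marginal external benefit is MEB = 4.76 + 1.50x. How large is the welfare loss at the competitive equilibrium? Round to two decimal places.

Market equilibrium (private): 10.12 + 3.46x = 54.22 - 2.74x → x_m = 7.1129.
Social marginal cost = private MC − MEB = 5.36 + 1.96x.
Set SMC = demand: 5.36 + 1.96x = 54.22 - 2.74x → x* = 10.3957.
The loss is the area between SMC and demand from x* to x_m; with linear curves that's a triangle of height MEB(x_m).
DWL = ½ × 3.2828 × 15.4294 = 25.3258.

DWL = 25.33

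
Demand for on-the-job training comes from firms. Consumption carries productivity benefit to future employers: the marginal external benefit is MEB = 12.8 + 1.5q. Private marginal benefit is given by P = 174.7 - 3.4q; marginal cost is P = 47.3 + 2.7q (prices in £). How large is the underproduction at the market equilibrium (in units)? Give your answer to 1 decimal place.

Market equilibrium (private): 47.3 + 2.7q = 174.7 - 3.4q → q_m = 20.8852.
Social marginal benefit = demand + MEB = 187.5 - 1.9q.
Set SMB = MC: 187.5 - 1.9q = 47.3 + 2.7q → q* = 30.4783.
Gap = |20.8852 − 30.4783| = 9.5931.

9.6 units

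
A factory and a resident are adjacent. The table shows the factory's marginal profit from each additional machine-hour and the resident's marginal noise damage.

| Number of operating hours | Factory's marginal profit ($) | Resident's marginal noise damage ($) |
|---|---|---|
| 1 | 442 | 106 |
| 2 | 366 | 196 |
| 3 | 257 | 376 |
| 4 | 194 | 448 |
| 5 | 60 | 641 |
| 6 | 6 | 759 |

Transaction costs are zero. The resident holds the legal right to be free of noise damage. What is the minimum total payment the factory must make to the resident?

$302

Efficient level: marginal profit ≥ marginal noise damage through level 2, so k* = 2.
With the resident holding the right, the factory must at least compensate total damage at k*: 106 + 196 = 302.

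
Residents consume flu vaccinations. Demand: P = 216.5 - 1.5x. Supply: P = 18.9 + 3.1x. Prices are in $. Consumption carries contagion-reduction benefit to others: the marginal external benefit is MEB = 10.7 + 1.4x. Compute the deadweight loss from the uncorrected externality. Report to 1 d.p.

Market equilibrium (private): 18.9 + 3.1x = 216.5 - 1.5x → x_m = 42.9565.
Social marginal benefit = demand + MEB = 227.2 - 0.1x.
Set SMB = MC: 227.2 - 0.1x = 18.9 + 3.1x → x* = 65.0938.
The loss is the area between SMB and MC from x* to x_m; with linear curves that's a triangle of height MEB(x_m).
DWL = ½ × 22.1373 × 70.8391 = 784.0932.

DWL = $784.1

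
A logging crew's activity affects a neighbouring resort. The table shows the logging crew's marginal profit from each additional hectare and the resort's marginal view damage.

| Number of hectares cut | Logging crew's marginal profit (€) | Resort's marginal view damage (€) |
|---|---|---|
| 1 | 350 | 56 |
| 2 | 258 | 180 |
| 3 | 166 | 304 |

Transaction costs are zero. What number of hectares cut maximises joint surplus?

2

Bargaining reaches the level where marginal profit last exceeds marginal view damage.
That holds through level 2 (258 ≥ 180) but not at 3 (166 < 304).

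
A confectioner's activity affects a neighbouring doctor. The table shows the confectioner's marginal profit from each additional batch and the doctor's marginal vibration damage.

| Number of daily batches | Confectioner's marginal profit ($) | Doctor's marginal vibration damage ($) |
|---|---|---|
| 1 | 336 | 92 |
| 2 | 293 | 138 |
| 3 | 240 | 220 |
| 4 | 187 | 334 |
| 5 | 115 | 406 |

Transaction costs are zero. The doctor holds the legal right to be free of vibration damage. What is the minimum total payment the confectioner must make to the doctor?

Efficient level: marginal profit ≥ marginal vibration damage through level 3, so k* = 3.
With the doctor holding the right, the confectioner must at least compensate total damage at k*: 92 + 138 + 220 = 450.

$450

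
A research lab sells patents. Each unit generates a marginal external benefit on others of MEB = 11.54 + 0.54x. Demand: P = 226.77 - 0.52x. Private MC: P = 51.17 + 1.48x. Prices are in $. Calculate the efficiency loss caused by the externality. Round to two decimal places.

DWL = $1190.18

Market equilibrium (private): 51.17 + 1.48x = 226.77 - 0.52x → x_m = 87.8000.
Social marginal cost = private MC − MEB = 39.63 + 0.94x.
Set SMC = demand: 39.63 + 0.94x = 226.77 - 0.52x → x* = 128.1781.
Between x* and x_m the wedge demand − SMC runs linearly from 0 to MEB(x_m), so the loss is a triangle.
DWL = ½ × 40.3781 × 58.9520 = 1190.1849.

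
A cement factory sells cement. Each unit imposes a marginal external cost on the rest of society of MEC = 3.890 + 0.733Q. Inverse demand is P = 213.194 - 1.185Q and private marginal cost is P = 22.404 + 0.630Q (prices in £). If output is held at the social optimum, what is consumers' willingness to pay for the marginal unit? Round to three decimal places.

Social marginal cost = private MC + MEC = 26.294 + 1.363Q.
Set SMC = demand: 26.294 + 1.363Q = 213.194 - 1.185Q → Q* = 73.3516.
Consumer price on the demand curve at Q*: 213.194 − 1.185×73.3516 = 126.2724.

P = £126.272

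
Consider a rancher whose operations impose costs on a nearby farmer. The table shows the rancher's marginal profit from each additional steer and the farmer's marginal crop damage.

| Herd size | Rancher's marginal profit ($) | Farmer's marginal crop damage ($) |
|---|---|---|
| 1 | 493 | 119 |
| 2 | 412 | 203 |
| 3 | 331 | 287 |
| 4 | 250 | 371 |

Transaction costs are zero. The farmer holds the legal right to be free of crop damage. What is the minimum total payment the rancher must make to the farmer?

Efficient level: marginal profit ≥ marginal crop damage through level 3, so k* = 3.
With the farmer holding the right, the rancher must at least compensate total damage at k*: 119 + 203 + 287 = 609.

$609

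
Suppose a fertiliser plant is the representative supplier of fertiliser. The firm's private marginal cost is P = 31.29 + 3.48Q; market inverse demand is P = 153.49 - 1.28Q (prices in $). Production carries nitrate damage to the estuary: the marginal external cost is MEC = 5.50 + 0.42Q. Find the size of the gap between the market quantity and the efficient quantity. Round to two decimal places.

3.14 units

Market equilibrium (private): 31.29 + 3.48Q = 153.49 - 1.28Q → Q_m = 25.6723.
Social marginal cost = private MC + MEC = 36.79 + 3.90Q.
Set SMC = demand: 36.79 + 3.90Q = 153.49 - 1.28Q → Q* = 22.5290.
Gap = |25.6723 − 22.5290| = 3.1433.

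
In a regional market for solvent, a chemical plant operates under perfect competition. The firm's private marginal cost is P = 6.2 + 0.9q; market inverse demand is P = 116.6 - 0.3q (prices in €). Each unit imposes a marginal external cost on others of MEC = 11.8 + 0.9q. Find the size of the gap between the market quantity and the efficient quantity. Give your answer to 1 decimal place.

Market equilibrium (private): 6.2 + 0.9q = 116.6 - 0.3q → q_m = 92.0000.
Social marginal cost = private MC + MEC = 18.0 + 1.8q.
Set SMC = demand: 18.0 + 1.8q = 116.6 - 0.3q → q* = 46.9524.
Gap = |92.0000 − 46.9524| = 45.0476.

45.0 units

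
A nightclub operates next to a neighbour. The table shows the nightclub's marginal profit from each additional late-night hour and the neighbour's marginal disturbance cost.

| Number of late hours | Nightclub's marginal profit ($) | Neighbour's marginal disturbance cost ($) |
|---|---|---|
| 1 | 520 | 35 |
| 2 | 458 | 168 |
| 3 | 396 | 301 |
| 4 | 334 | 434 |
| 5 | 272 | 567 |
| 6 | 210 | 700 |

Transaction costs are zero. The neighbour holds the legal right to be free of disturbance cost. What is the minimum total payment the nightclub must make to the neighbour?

$504

Efficient level: marginal profit ≥ marginal disturbance cost through level 3, so k* = 3.
With the neighbour holding the right, the nightclub must at least compensate total damage at k*: 35 + 168 + 301 = 504.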